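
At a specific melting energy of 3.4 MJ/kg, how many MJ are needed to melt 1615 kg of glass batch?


Total energy = mass * specific energy
  E = 1615 * 3.4 = 5491 MJ

5491 MJ


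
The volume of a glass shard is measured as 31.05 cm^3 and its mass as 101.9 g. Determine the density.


Use the definition of density:
  rho = mass / volume
  rho = 101.9 / 31.05 = 3.282 g/cm^3

3.282 g/cm^3


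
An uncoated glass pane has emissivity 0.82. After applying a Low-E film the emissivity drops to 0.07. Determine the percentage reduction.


Percentage reduction = (1 - coated/uncoated) * 100
  Ratio = 0.07 / 0.82 = 0.0854
  Reduction = (1 - 0.0854) * 100 = 91.5%

91.5%


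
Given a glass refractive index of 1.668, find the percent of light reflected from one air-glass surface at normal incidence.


Fresnel reflectance at normal incidence:
  R = ((n - 1)/(n + 1))^2
  (n - 1)/(n + 1) = (1.668 - 1)/(1.668 + 1) = 0.250375
  R = 0.250375^2 = 0.0626876
  R(%) = 0.0626876 * 100 = 6.269%

6.269%


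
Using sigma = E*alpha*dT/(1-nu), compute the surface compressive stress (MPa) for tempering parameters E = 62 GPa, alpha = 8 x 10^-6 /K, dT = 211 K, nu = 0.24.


Tempering stress: sigma = E * alpha * dT / (1 - nu)
  E (MPa) = 62 * 1000 = 62000
  Numerator = 62000 * (8 x 10^-6) * 211 = 104.656
  Denominator = 1 - 0.24 = 0.76
  sigma = 104.656 / 0.76 = 137.7 MPa

137.7 MPa


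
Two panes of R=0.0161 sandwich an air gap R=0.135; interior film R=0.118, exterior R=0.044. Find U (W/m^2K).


Total thermal resistance (series):
  R_total = R_in + R_glass + R_air + R_glass + R_out
  R_total = 0.118 + 0.0161 + 0.135 + 0.0161 + 0.044 = 0.3292 m^2K/W
U-value = 1 / R_total = 1 / 0.3292 = 3.038 W/m^2K

3.038 W/m^2K


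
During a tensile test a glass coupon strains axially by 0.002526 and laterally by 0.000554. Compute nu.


Poisson's ratio: nu = lateral strain / axial strain
  nu = 0.000554 / 0.002526 = 0.2193

0.2193


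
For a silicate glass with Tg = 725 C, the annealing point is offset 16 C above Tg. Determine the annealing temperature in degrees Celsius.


The annealing temperature is Tg plus the offset:
  T_anneal = 725 + 16 = 741 C

741 C


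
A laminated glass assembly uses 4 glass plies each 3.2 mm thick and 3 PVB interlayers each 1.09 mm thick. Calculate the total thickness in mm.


Total thickness = glass contribution + PVB contribution
  Glass: 4 * 3.2 = 12.8 mm
  PVB: 3 * 1.09 = 3.27 mm
  Total = 12.8 + 3.27 = 16.07 mm

16.07 mm


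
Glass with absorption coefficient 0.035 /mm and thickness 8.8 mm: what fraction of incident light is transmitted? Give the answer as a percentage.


Beer-Lambert law: T = exp(-alpha * thickness)
  exponent = -0.035 * 8.8 = -0.308
  T = exp(-0.308) = 0.7349
  Percentage = 0.7349 * 100 = 73.49%

73.49%


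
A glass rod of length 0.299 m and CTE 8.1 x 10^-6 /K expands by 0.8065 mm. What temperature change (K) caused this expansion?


Rearrange dL = alpha * L0 * dT for dT:
  dT = dL / (alpha * L0)
  dL (m) = 0.8065 / 1000 = 0.0008065
  dT = 0.0008065 / ((8.1 x 10^-6) * 0.299) = 333.0 K

333.0 K


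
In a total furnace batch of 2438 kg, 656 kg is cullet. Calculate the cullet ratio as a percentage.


Cullet ratio = (cullet mass / total batch mass) * 100
  Ratio = 656 / 2438 * 100 = 26.91%

26.91%


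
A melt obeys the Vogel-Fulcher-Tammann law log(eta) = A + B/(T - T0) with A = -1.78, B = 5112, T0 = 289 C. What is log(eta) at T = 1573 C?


VFT equation: log(eta) = A + B / (T - T0)
  T - T0 = 1573 - 289 = 1284
  B / (T - T0) = 5112 / 1284 = 3.981
  log(eta) = -1.78 + 3.981 = 2.201

2.201


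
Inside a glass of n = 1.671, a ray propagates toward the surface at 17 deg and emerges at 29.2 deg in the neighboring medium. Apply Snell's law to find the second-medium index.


Apply Snell's law: n1 * sin(theta1) = n2 * sin(theta2)
  n2 = n1 * sin(theta1) / sin(theta2)
  sin(17) = 0.292372
  sin(29.2) = 0.48786
  n2 = 1.671 * 0.292372 / 0.48786 = 1.0014

1.0014


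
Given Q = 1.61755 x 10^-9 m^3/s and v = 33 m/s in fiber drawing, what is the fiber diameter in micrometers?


Cross-sectional area from continuity:
  A = Q / v = 1.61755 x 10^-9 / 33 = 4.901667 x 10^-11 m^2
Diameter from circular cross-section:
  d = sqrt(4A / pi) * 10^6 (m -> um)
  d = sqrt(4 * 4.901667 x 10^-11 / pi) * 10^6 = 7.9 um

7.9 um


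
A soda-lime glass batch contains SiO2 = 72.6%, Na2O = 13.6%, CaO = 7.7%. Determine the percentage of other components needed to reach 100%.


Sum the three major oxides:
  SiO2 + Na2O + CaO = 72.6 + 13.6 + 7.7 = 93.9%
Subtract from 100%:
  Others = 100 - 93.9 = 6.1%

6.1%


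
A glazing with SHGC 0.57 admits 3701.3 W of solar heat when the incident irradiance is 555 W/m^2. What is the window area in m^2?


Rearrange Q = Area * SHGC * Irradiance:
  Area = Q / (SHGC * Irradiance)
  Area = 3701.3 / (0.57 * 555) = 11.7 m^2

11.7 m^2


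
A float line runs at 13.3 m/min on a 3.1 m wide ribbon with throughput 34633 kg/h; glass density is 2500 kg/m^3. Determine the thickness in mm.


Ribbon cross-section from mass balance:
  Volume rate = throughput / density = 34633 / 2500 = 13.8532 m^3/h
  thickness = volume rate / (speed * 60 * width), i.e.
  thickness = throughput / (60 * speed * width * density) * 1000
  thickness = 34633 / (60 * 13.3 * 3.1 * 2500) * 1000 = 5.6 mm

5.6 mm


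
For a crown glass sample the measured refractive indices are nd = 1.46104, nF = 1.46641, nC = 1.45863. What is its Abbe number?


Abbe number formula: Vd = (nd - 1) / (nF - nC)
  nd - 1 = 1.46104 - 1 = 0.46104
  nF - nC = 1.46641 - 1.45863 = 0.00778
  Vd = 0.46104 / 0.00778 = 59.26

59.26


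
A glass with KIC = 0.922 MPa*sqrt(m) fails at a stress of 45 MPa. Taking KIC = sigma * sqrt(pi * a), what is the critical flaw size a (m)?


Rearrange KIC = sigma * sqrt(pi * a):
  sqrt(pi * a) = KIC / sigma
  sqrt(pi * a) = 0.922 / 45 = 0.020489
  a = (KIC / sigma)^2 / pi
  a = 0.020489^2 / pi = 0.0001336 m

0.0001336 m


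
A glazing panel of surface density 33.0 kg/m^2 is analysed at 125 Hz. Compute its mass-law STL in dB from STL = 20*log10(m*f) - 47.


Mass law: STL = 20 * log10(m * f) - 47
  m * f = 33.0 * 125 = 4125
  log10(4125) = 3.61542
  STL = 20 * 3.61542 - 47 = 72.3084 - 47 = 25.3 dB

25.3 dB


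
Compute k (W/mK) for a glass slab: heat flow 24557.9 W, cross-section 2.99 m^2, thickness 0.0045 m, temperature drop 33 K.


Fourier's law rearranged: k = Q * t / (A * dT)
  Numerator = 24557.9 * 0.0045 = 110.51055
  Denominator = 2.99 * 33 = 98.67
  k = 110.51055 / 98.67 = 1.12 W/mK

1.12 W/mK


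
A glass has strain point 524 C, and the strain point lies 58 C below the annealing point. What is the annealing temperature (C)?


T_anneal = T_strain + gap:
  T_anneal = 524 + 58 = 582 C

582 C


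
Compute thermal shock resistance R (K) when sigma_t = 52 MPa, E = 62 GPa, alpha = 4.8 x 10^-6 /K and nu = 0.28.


Thermal shock resistance: R = sigma * (1 - nu) / (E * alpha)
  Numerator = 52 * (1 - 0.28) = 37.44
  Denominator = 62 * 1000 * (4.8 x 10^-6) = 0.2976
  R = 37.44 / 0.2976 = 125.8 K

125.8 K


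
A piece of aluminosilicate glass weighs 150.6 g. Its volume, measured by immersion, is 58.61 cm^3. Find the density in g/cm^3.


Use the definition of density:
  rho = mass / volume
  rho = 150.6 / 58.61 = 2.57 g/cm^3

2.57 g/cm^3


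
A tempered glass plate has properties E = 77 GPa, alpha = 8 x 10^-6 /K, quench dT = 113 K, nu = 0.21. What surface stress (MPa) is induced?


Tempering stress: sigma = E * alpha * dT / (1 - nu)
  E (MPa) = 77 * 1000 = 77000
  Numerator = 77000 * (8 x 10^-6) * 113 = 69.608
  Denominator = 1 - 0.21 = 0.79
  sigma = 69.608 / 0.79 = 88.1 MPa

88.1 MPa


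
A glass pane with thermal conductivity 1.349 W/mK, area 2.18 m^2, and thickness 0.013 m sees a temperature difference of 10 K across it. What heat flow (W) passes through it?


Fourier's law: Q = k * A * dT / t
  Q = 1.349 * 2.18 * 10 / 0.013
  Q = 29.4082 / 0.013 = 2262.2 W

2262.2 W


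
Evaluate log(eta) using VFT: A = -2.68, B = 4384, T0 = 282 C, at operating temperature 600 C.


VFT equation: log(eta) = A + B / (T - T0)
  T - T0 = 600 - 282 = 318
  B / (T - T0) = 4384 / 318 = 13.786
  log(eta) = -2.68 + 13.786 = 11.106

11.106


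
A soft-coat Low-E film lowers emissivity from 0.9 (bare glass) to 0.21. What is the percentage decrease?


Percentage reduction = (1 - coated/uncoated) * 100
  Ratio = 0.21 / 0.9 = 0.2333
  Reduction = (1 - 0.2333) * 100 = 76.7%

76.7%


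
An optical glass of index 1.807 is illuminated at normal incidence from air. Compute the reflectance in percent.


Fresnel reflectance at normal incidence:
  R = ((n - 1)/(n + 1))^2
  (n - 1)/(n + 1) = (1.807 - 1)/(1.807 + 1) = 0.287496
  R = 0.287496^2 = 0.082654
  R(%) = 0.082654 * 100 = 8.265%

8.265%


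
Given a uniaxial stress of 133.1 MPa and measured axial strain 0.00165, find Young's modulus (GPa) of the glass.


Young's modulus: E = stress / strain
  E = 133.1 MPa / 0.00165 = 80666.67 MPa
Convert to GPa: 80666.67 / 1000 = 80.67 GPa

80.67 GPa


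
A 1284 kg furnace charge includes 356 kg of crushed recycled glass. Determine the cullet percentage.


Cullet ratio = (cullet mass / total batch mass) * 100
  Ratio = 356 / 1284 * 100 = 27.73%

27.73%


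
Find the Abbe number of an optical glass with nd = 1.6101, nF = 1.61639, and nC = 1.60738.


Abbe number formula: Vd = (nd - 1) / (nF - nC)
  nd - 1 = 1.6101 - 1 = 0.6101
  nF - nC = 1.61639 - 1.60738 = 0.00901
  Vd = 0.6101 / 0.00901 = 67.71

67.71


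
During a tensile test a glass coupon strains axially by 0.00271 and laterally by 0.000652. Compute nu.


Poisson's ratio: nu = lateral strain / axial strain
  nu = 0.000652 / 0.00271 = 0.2406

0.2406


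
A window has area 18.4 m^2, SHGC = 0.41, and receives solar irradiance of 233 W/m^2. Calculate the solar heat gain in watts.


Solar heat gain: Q = Area * SHGC * Irradiance
  Q = 18.4 * 0.41 * 233 = 1757.8 W

1757.8 W


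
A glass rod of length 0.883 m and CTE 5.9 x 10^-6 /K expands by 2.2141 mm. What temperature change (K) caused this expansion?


Rearrange dL = alpha * L0 * dT for dT:
  dT = dL / (alpha * L0)
  dL (m) = 2.2141 / 1000 = 0.0022141
  dT = 0.0022141 / ((5.9 x 10^-6) * 0.883) = 425.0 K

425.0 K


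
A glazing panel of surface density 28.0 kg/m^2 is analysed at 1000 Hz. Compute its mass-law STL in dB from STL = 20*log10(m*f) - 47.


Mass law: STL = 20 * log10(m * f) - 47
  m * f = 28.0 * 1000 = 28000
  log10(28000) = 4.44716
  STL = 20 * 4.44716 - 47 = 88.9432 - 47 = 41.9 dB

41.9 dB


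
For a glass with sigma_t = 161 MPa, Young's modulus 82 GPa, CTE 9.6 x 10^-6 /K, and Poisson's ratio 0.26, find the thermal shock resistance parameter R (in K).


Thermal shock resistance: R = sigma * (1 - nu) / (E * alpha)
  Numerator = 161 * (1 - 0.26) = 119.14
  Denominator = 82 * 1000 * (9.6 x 10^-6) = 0.7872
  R = 119.14 / 0.7872 = 151.3 K

151.3 K


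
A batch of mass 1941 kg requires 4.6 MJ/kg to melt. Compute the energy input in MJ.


Total energy = mass * specific energy
  E = 1941 * 4.6 = 8928.6 MJ

8928.6 MJ


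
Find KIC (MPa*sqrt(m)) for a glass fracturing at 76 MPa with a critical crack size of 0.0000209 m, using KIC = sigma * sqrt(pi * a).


Fracture toughness: KIC = sigma * sqrt(pi * a)
  pi * a = pi * 0.0000209 = 0.000065659
  sqrt(pi * a) = 0.008103
  KIC = 76 * 0.008103 = 0.616 MPa*sqrt(m)

0.616 MPa*sqrt(m)


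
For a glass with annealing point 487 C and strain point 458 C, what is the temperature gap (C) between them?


Gap = T_anneal - T_strain:
  gap = 487 - 458 = 29 C

29 C


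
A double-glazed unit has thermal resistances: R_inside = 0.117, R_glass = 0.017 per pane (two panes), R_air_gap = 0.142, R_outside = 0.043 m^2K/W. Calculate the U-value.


Total thermal resistance (series):
  R_total = R_in + R_glass + R_air + R_glass + R_out
  R_total = 0.117 + 0.017 + 0.142 + 0.017 + 0.043 = 0.336 m^2K/W
U-value = 1 / R_total = 1 / 0.336 = 2.976 W/m^2K

2.976 W/m^2K


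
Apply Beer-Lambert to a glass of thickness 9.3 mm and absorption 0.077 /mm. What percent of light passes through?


Beer-Lambert law: T = exp(-alpha * thickness)
  exponent = -0.077 * 9.3 = -0.7161
  T = exp(-0.7161) = 0.4887
  Percentage = 0.4887 * 100 = 48.87%

48.87%


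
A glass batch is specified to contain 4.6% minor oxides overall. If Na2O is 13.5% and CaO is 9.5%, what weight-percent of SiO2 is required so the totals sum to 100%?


Known pieces sum to 100%:
  SiO2 = 100 - (others + Na2O + CaO)
  SiO2 = 100 - (4.6 + 13.5 + 9.5) = 72.4%

72.4%


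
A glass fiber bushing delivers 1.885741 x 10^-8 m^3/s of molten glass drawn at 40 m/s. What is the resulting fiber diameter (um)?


Cross-sectional area from continuity:
  A = Q / v = 1.885741 x 10^-8 / 40 = 4.714353 x 10^-10 m^2
Diameter from circular cross-section:
  d = sqrt(4A / pi) * 10^6 (m -> um)
  d = sqrt(4 * 4.714353 x 10^-10 / pi) * 10^6 = 24.5 um

24.5 um


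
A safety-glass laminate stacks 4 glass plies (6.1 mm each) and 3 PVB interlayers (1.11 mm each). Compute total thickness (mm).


Total thickness = glass contribution + PVB contribution
  Glass: 4 * 6.1 = 24.4 mm
  PVB: 3 * 1.11 = 3.33 mm
  Total = 24.4 + 3.33 = 27.73 mm

27.73 mm


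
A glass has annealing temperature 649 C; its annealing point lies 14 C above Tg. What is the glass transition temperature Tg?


Rearrange T_anneal = Tg + offset for Tg:
  Tg = T_anneal - offset = 649 - 14 = 635 C

635 C


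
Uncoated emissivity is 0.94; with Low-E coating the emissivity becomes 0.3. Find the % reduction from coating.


Percentage reduction = (1 - coated/uncoated) * 100
  Ratio = 0.3 / 0.94 = 0.3191
  Reduction = (1 - 0.3191) * 100 = 68.1%

68.1%


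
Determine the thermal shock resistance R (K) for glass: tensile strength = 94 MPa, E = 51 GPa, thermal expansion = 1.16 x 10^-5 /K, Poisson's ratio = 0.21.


Thermal shock resistance: R = sigma * (1 - nu) / (E * alpha)
  Numerator = 94 * (1 - 0.21) = 74.26
  Denominator = 51 * 1000 * (1.16 x 10^-5) = 0.5916
  R = 74.26 / 0.5916 = 125.5 K

125.5 K


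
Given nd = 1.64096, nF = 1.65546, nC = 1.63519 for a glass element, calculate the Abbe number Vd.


Abbe number formula: Vd = (nd - 1) / (nF - nC)
  nd - 1 = 1.64096 - 1 = 0.64096
  nF - nC = 1.65546 - 1.63519 = 0.02027
  Vd = 0.64096 / 0.02027 = 31.62

31.62


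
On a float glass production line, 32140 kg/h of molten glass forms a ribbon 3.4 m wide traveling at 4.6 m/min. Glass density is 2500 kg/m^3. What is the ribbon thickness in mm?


Ribbon cross-section from mass balance:
  Volume rate = throughput / density = 32140 / 2500 = 12.856 m^3/h
  thickness = volume rate / (speed * 60 * width), i.e.
  thickness = throughput / (60 * speed * width * density) * 1000
  thickness = 32140 / (60 * 4.6 * 3.4 * 2500) * 1000 = 13.7 mm

13.7 mm


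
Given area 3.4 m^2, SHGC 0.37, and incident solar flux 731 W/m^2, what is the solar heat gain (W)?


Solar heat gain: Q = Area * SHGC * Irradiance
  Q = 3.4 * 0.37 * 731 = 919.6 W

919.6 W


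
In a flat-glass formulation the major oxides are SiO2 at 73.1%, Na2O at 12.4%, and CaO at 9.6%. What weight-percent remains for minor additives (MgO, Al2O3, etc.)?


Sum the three major oxides:
  SiO2 + Na2O + CaO = 73.1 + 12.4 + 9.6 = 95.1%
Subtract from 100%:
  Others = 100 - 95.1 = 4.9%

4.9%


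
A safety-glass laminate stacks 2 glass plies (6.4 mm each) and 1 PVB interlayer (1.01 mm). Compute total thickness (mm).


Total thickness = glass contribution + PVB contribution
  Glass: 2 * 6.4 = 12.8 mm
  PVB: 1 * 1.01 = 1.01 mm
  Total = 12.8 + 1.01 = 13.81 mm

13.81 mm


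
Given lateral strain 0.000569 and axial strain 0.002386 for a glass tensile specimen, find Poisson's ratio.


Poisson's ratio: nu = lateral strain / axial strain
  nu = 0.000569 / 0.002386 = 0.2385

0.2385


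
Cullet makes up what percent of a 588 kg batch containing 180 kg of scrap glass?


Cullet ratio = (cullet mass / total batch mass) * 100
  Ratio = 180 / 588 * 100 = 30.61%

30.61%


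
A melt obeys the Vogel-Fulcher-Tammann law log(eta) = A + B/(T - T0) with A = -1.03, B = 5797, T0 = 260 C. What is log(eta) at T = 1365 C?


VFT equation: log(eta) = A + B / (T - T0)
  T - T0 = 1365 - 260 = 1105
  B / (T - T0) = 5797 / 1105 = 5.246
  log(eta) = -1.03 + 5.246 = 4.216

4.216


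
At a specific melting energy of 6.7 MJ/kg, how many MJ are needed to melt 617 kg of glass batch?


Total energy = mass * specific energy
  E = 617 * 6.7 = 4133.9 MJ

4133.9 MJ


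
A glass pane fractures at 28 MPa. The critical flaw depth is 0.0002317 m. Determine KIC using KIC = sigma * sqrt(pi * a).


Fracture toughness: KIC = sigma * sqrt(pi * a)
  pi * a = pi * 0.0002317 = 0.000727907
  sqrt(pi * a) = 0.02698
  KIC = 28 * 0.02698 = 0.755 MPa*sqrt(m)

0.755 MPa*sqrt(m)


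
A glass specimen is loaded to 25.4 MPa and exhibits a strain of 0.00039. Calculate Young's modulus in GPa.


Young's modulus: E = stress / strain
  E = 25.4 MPa / 0.00039 = 65128.21 MPa
Convert to GPa: 65128.21 / 1000 = 65.13 GPa

65.13 GPa


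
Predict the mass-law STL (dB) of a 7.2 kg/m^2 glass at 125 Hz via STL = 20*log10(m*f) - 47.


Mass law: STL = 20 * log10(m * f) - 47
  m * f = 7.2 * 125 = 900
  log10(900) = 2.95424
  STL = 20 * 2.95424 - 47 = 59.0848 - 47 = 12.1 dB

12.1 dB


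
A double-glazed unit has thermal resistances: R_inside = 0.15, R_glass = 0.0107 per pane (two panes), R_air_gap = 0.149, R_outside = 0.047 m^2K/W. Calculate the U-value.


Total thermal resistance (series):
  R_total = R_in + R_glass + R_air + R_glass + R_out
  R_total = 0.15 + 0.0107 + 0.149 + 0.0107 + 0.047 = 0.3674 m^2K/W
U-value = 1 / R_total = 1 / 0.3674 = 2.722 W/m^2K

2.722 W/m^2K


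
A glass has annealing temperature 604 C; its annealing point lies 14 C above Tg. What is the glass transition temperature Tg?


Rearrange T_anneal = Tg + offset for Tg:
  Tg = T_anneal - offset = 604 - 14 = 590 C

590 C


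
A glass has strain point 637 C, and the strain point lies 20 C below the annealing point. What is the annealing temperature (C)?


T_anneal = T_strain + gap:
  T_anneal = 637 + 20 = 657 C

657 C


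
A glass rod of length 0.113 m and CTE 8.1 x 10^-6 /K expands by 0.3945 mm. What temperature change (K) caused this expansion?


Rearrange dL = alpha * L0 * dT for dT:
  dT = dL / (alpha * L0)
  dL (m) = 0.3945 / 1000 = 0.0003945
  dT = 0.0003945 / ((8.1 x 10^-6) * 0.113) = 431.0 K

431.0 K


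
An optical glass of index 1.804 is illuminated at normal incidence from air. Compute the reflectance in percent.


Fresnel reflectance at normal incidence:
  R = ((n - 1)/(n + 1))^2
  (n - 1)/(n + 1) = (1.804 - 1)/(1.804 + 1) = 0.286733
  R = 0.286733^2 = 0.0822158
  R(%) = 0.0822158 * 100 = 8.222%

8.222%


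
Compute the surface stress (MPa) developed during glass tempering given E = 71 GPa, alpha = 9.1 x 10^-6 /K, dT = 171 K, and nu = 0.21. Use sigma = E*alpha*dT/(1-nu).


Tempering stress: sigma = E * alpha * dT / (1 - nu)
  E (MPa) = 71 * 1000 = 71000
  Numerator = 71000 * (9.1 x 10^-6) * 171 = 110.4831
  Denominator = 1 - 0.21 = 0.79
  sigma = 110.4831 / 0.79 = 139.9 MPa

139.9 MPa


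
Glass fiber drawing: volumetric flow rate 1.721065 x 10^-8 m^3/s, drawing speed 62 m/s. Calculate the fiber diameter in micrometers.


Cross-sectional area from continuity:
  A = Q / v = 1.721065 x 10^-8 / 62 = 2.775911 x 10^-10 m^2
Diameter from circular cross-section:
  d = sqrt(4A / pi) * 10^6 (m -> um)
  d = sqrt(4 * 2.775911 x 10^-10 / pi) * 10^6 = 18.8 um

18.8 um


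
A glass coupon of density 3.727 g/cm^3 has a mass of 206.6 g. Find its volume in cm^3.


Rearrange rho = m / V:
  V = m / rho
  V = 206.6 / 3.727 = 55.433 cm^3

55.433 cm^3


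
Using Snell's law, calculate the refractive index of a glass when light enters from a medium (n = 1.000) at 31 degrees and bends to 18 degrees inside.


Apply Snell's law: n1 * sin(theta1) = n2 * sin(theta2)
  n2 = n1 * sin(theta1) / sin(theta2)
  sin(31) = 0.515038
  sin(18) = 0.309017
  n2 = 1.000 * 0.515038 / 0.309017 = 1.6667

1.6667


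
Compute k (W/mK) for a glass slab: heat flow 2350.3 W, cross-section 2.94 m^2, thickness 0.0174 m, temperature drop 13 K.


Fourier's law rearranged: k = Q * t / (A * dT)
  Numerator = 2350.3 * 0.0174 = 40.89522
  Denominator = 2.94 * 13 = 38.22
  k = 40.89522 / 38.22 = 1.07 W/mK

1.07 W/mK


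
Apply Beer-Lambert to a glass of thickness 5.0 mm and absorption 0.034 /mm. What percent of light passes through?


Beer-Lambert law: T = exp(-alpha * thickness)
  exponent = -0.034 * 5.0 = -0.17
  T = exp(-0.17) = 0.8437
  Percentage = 0.8437 * 100 = 84.37%

84.37%


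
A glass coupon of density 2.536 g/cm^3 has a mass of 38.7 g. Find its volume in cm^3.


Rearrange rho = m / V:
  V = m / rho
  V = 38.7 / 2.536 = 15.26 cm^3

15.26 cm^3


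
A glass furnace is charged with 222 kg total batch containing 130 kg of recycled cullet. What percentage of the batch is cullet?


Cullet ratio = (cullet mass / total batch mass) * 100
  Ratio = 130 / 222 * 100 = 58.56%

58.56%


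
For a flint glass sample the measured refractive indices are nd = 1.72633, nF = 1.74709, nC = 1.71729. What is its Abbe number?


Abbe number formula: Vd = (nd - 1) / (nF - nC)
  nd - 1 = 1.72633 - 1 = 0.72633
  nF - nC = 1.74709 - 1.71729 = 0.0298
  Vd = 0.72633 / 0.0298 = 24.37

24.37


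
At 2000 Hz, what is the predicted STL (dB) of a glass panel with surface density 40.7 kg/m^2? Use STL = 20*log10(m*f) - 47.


Mass law: STL = 20 * log10(m * f) - 47
  m * f = 40.7 * 2000 = 81400
  log10(81400) = 4.91062
  STL = 20 * 4.91062 - 47 = 98.2124 - 47 = 51.2 dB

51.2 dB


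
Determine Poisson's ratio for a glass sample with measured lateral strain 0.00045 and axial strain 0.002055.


Poisson's ratio: nu = lateral strain / axial strain
  nu = 0.00045 / 0.002055 = 0.219

0.219


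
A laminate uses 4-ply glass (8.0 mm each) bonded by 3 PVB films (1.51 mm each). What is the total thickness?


Total thickness = glass contribution + PVB contribution
  Glass: 4 * 8.0 = 32.0 mm
  PVB: 3 * 1.51 = 4.53 mm
  Total = 32.0 + 4.53 = 36.53 mm

36.53 mm


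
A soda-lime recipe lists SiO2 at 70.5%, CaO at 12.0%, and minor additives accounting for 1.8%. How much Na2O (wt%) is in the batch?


Pieces sum to 100%:
  Na2O = 100 - (SiO2 + CaO + others)
  Na2O = 100 - (70.5 + 12.0 + 1.8) = 15.7%

15.7%


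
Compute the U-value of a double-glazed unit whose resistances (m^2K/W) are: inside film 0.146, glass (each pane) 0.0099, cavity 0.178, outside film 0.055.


Total thermal resistance (series):
  R_total = R_in + R_glass + R_air + R_glass + R_out
  R_total = 0.146 + 0.0099 + 0.178 + 0.0099 + 0.055 = 0.3988 m^2K/W
U-value = 1 / R_total = 1 / 0.3988 = 2.508 W/m^2K

2.508 W/m^2K


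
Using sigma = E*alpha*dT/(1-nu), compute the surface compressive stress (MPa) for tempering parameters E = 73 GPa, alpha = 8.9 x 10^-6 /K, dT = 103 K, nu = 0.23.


Tempering stress: sigma = E * alpha * dT / (1 - nu)
  E (MPa) = 73 * 1000 = 73000
  Numerator = 73000 * (8.9 x 10^-6) * 103 = 66.9191
  Denominator = 1 - 0.23 = 0.77
  sigma = 66.9191 / 0.77 = 86.9 MPa

86.9 MPa


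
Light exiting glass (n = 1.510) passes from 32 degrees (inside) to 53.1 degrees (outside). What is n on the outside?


Apply Snell's law: n1 * sin(theta1) = n2 * sin(theta2)
  n2 = n1 * sin(theta1) / sin(theta2)
  sin(32) = 0.529919
  sin(53.1) = 0.799685
  n2 = 1.510 * 0.529919 / 0.799685 = 1.0006

1.0006


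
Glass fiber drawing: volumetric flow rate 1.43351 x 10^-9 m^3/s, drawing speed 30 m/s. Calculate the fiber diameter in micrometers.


Cross-sectional area from continuity:
  A = Q / v = 1.43351 x 10^-9 / 30 = 4.778367 x 10^-11 m^2
Diameter from circular cross-section:
  d = sqrt(4A / pi) * 10^6 (m -> um)
  d = sqrt(4 * 4.778367 x 10^-11 / pi) * 10^6 = 7.8 um

7.8 um


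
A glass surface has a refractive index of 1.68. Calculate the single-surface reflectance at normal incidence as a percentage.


Fresnel reflectance at normal incidence:
  R = ((n - 1)/(n + 1))^2
  (n - 1)/(n + 1) = (1.68 - 1)/(1.68 + 1) = 0.253731
  R = 0.253731^2 = 0.0643794
  R(%) = 0.0643794 * 100 = 6.438%

6.438%


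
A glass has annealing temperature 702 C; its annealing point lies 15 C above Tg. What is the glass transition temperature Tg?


Rearrange T_anneal = Tg + offset for Tg:
  Tg = T_anneal - offset = 702 - 15 = 687 C

687 C


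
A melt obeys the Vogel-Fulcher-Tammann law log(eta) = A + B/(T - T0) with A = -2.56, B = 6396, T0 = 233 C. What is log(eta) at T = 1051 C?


VFT equation: log(eta) = A + B / (T - T0)
  T - T0 = 1051 - 233 = 818
  B / (T - T0) = 6396 / 818 = 7.819
  log(eta) = -2.56 + 7.819 = 5.259

5.259


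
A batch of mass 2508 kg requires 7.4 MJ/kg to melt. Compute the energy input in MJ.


Total energy = mass * specific energy
  E = 2508 * 7.4 = 18559.2 MJ

18559.2 MJ


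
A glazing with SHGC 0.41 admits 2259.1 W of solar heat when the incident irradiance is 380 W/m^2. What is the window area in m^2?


Rearrange Q = Area * SHGC * Irradiance:
  Area = Q / (SHGC * Irradiance)
  Area = 2259.1 / (0.41 * 380) = 14.5 m^2

14.5 m^2


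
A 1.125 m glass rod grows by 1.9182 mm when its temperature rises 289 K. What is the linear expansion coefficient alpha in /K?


Rearrange dL = alpha * L0 * dT for alpha:
  alpha = dL / (L0 * dT)
  alpha = (1.9182 / 1000) / (1.125 * 289) = 0.0000059 /K = 5.9 x 10^-6 /K

5.9 x 10^-6 /K


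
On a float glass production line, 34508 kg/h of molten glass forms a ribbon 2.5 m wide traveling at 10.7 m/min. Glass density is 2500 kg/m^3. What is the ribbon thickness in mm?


Ribbon cross-section from mass balance:
  Volume rate = throughput / density = 34508 / 2500 = 13.8032 m^3/h
  thickness = volume rate / (speed * 60 * width), i.e.
  thickness = throughput / (60 * speed * width * density) * 1000
  thickness = 34508 / (60 * 10.7 * 2.5 * 2500) * 1000 = 8.6 mm

8.6 mm


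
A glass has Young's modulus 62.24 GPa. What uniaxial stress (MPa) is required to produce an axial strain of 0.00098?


Rearrange E = sigma / epsilon:
  sigma = E * epsilon
  E (MPa) = 62.24 * 1000 = 62240
  sigma = 62240 * 0.00098 = 61.0 MPa

61.0 MPa


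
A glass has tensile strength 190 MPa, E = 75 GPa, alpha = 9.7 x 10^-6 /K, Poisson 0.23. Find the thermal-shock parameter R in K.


Thermal shock resistance: R = sigma * (1 - nu) / (E * alpha)
  Numerator = 190 * (1 - 0.23) = 146.3
  Denominator = 75 * 1000 * (9.7 x 10^-6) = 0.7275
  R = 146.3 / 0.7275 = 201.1 K

201.1 K


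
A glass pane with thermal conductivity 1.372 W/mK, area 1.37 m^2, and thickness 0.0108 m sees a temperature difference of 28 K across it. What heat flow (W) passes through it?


Fourier's law: Q = k * A * dT / t
  Q = 1.372 * 1.37 * 28 / 0.0108
  Q = 52.62992 / 0.0108 = 4873.1 W

4873.1 W


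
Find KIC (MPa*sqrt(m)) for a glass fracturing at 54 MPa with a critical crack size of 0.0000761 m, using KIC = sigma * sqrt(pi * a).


Fracture toughness: KIC = sigma * sqrt(pi * a)
  pi * a = pi * 0.0000761 = 0.000239075
  sqrt(pi * a) = 0.015462
  KIC = 54 * 0.015462 = 0.835 MPa*sqrt(m)

0.835 MPa*sqrt(m)


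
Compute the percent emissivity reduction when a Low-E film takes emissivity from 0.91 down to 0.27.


Percentage reduction = (1 - coated/uncoated) * 100
  Ratio = 0.27 / 0.91 = 0.2967
  Reduction = (1 - 0.2967) * 100 = 70.3%

70.3%


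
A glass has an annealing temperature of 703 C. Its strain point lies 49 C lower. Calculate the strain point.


Strain point = annealing point - difference:
  T_strain = 703 - 49 = 654 C

654 C


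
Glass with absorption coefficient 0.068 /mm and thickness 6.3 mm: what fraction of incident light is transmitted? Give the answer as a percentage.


Beer-Lambert law: T = exp(-alpha * thickness)
  exponent = -0.068 * 6.3 = -0.4284
  T = exp(-0.4284) = 0.6516
  Percentage = 0.6516 * 100 = 65.16%

65.16%


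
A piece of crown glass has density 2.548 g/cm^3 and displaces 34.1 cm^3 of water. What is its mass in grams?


Rearrange rho = m / V:
  m = rho * V
  m = 2.548 * 34.1 = 86.887 g

86.887 g


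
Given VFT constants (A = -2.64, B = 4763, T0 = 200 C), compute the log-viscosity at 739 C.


VFT equation: log(eta) = A + B / (T - T0)
  T - T0 = 739 - 200 = 539
  B / (T - T0) = 4763 / 539 = 8.837
  log(eta) = -2.64 + 8.837 = 6.197

6.197


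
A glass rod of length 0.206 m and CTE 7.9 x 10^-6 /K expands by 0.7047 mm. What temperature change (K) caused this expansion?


Rearrange dL = alpha * L0 * dT for dT:
  dT = dL / (alpha * L0)
  dL (m) = 0.7047 / 1000 = 0.0007047
  dT = 0.0007047 / ((7.9 x 10^-6) * 0.206) = 433.0 K

433.0 K


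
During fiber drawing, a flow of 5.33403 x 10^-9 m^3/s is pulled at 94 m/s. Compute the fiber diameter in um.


Cross-sectional area from continuity:
  A = Q / v = 5.33403 x 10^-9 / 94 = 5.6745 x 10^-11 m^2
Diameter from circular cross-section:
  d = sqrt(4A / pi) * 10^6 (m -> um)
  d = sqrt(4 * 5.6745 x 10^-11 / pi) * 10^6 = 8.5 um

8.5 um


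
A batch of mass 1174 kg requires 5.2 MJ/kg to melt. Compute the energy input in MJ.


Total energy = mass * specific energy
  E = 1174 * 5.2 = 6104.8 MJ

6104.8 MJ


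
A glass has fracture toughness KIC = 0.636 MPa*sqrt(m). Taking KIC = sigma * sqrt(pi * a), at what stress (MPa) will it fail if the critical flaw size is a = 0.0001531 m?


Rearrange KIC = sigma * sqrt(pi * a):
  sigma = KIC / sqrt(pi * a)
  sqrt(pi * 0.0001531) = 0.021931
  sigma = 0.636 / 0.021931 = 29.0 MPa

29.0 MPa


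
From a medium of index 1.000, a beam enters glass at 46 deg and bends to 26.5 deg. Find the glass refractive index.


Apply Snell's law: n1 * sin(theta1) = n2 * sin(theta2)
  n2 = n1 * sin(theta1) / sin(theta2)
  sin(46) = 0.71934
  sin(26.5) = 0.446198
  n2 = 1.000 * 0.71934 / 0.446198 = 1.6122

1.6122


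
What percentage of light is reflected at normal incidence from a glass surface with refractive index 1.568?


Fresnel reflectance at normal incidence:
  R = ((n - 1)/(n + 1))^2
  (n - 1)/(n + 1) = (1.568 - 1)/(1.568 + 1) = 0.221184
  R = 0.221184^2 = 0.0489224
  R(%) = 0.0489224 * 100 = 4.892%

4.892%


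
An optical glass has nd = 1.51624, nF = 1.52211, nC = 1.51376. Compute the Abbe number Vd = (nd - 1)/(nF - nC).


Abbe number formula: Vd = (nd - 1) / (nF - nC)
  nd - 1 = 1.51624 - 1 = 0.51624
  nF - nC = 1.52211 - 1.51376 = 0.00835
  Vd = 0.51624 / 0.00835 = 61.83

61.83


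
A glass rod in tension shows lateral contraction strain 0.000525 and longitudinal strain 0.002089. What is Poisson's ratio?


Poisson's ratio: nu = lateral strain / axial strain
  nu = 0.000525 / 0.002089 = 0.2513

0.2513


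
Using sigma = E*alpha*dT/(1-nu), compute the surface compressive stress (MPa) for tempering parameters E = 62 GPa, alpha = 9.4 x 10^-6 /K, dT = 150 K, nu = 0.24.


Tempering stress: sigma = E * alpha * dT / (1 - nu)
  E (MPa) = 62 * 1000 = 62000
  Numerator = 62000 * (9.4 x 10^-6) * 150 = 87.42
  Denominator = 1 - 0.24 = 0.76
  sigma = 87.42 / 0.76 = 115.0 MPa

115.0 MPa


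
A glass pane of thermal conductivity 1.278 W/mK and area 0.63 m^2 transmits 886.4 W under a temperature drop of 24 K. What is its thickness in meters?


Fourier's law: t = k * A * dT / Q
  t = 1.278 * 0.63 * 24 / 886.4
  t = 19.32336 / 886.4 = 0.0218 m

0.0218 m


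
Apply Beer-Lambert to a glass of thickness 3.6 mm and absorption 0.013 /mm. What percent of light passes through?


Beer-Lambert law: T = exp(-alpha * thickness)
  exponent = -0.013 * 3.6 = -0.0468
  T = exp(-0.0468) = 0.9543
  Percentage = 0.9543 * 100 = 95.43%

95.43%


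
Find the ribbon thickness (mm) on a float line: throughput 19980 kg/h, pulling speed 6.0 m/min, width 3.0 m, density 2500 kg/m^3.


Ribbon cross-section from mass balance:
  Volume rate = throughput / density = 19980 / 2500 = 7.992 m^3/h
  thickness = volume rate / (speed * 60 * width), i.e.
  thickness = throughput / (60 * speed * width * density) * 1000
  thickness = 19980 / (60 * 6.0 * 3.0 * 2500) * 1000 = 7.4 mm

7.4 mm


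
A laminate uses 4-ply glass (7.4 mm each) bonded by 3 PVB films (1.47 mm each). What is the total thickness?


Total thickness = glass contribution + PVB contribution
  Glass: 4 * 7.4 = 29.6 mm
  PVB: 3 * 1.47 = 4.41 mm
  Total = 29.6 + 4.41 = 34.01 mm

34.01 mm


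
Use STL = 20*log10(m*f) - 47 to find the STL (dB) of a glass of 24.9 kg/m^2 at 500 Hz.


Mass law: STL = 20 * log10(m * f) - 47
  m * f = 24.9 * 500 = 12450
  log10(12450) = 4.09517
  STL = 20 * 4.09517 - 47 = 81.9034 - 47 = 34.9 dB

34.9 dB


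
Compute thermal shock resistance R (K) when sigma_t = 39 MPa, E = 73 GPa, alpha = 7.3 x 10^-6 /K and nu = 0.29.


Thermal shock resistance: R = sigma * (1 - nu) / (E * alpha)
  Numerator = 39 * (1 - 0.29) = 27.69
  Denominator = 73 * 1000 * (7.3 x 10^-6) = 0.5329
  R = 27.69 / 0.5329 = 52.0 K

52.0 K


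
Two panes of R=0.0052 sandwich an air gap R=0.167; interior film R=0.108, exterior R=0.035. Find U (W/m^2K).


Total thermal resistance (series):
  R_total = R_in + R_glass + R_air + R_glass + R_out
  R_total = 0.108 + 0.0052 + 0.167 + 0.0052 + 0.035 = 0.3204 m^2K/W
U-value = 1 / R_total = 1 / 0.3204 = 3.121 W/m^2K

3.121 W/m^2K


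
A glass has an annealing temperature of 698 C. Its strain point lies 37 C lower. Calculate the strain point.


Strain point = annealing point - difference:
  T_strain = 698 - 37 = 661 C

661 C


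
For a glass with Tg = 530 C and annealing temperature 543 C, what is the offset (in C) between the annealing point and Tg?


Offset = T_anneal - Tg:
  offset = 543 - 530 = 13 C

13 C


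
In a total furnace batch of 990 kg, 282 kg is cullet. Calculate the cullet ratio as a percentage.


Cullet ratio = (cullet mass / total batch mass) * 100
  Ratio = 282 / 990 * 100 = 28.48%

28.48%


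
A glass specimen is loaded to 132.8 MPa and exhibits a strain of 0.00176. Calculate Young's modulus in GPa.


Young's modulus: E = stress / strain
  E = 132.8 MPa / 0.00176 = 75454.55 MPa
Convert to GPa: 75454.55 / 1000 = 75.45 GPa

75.45 GPa


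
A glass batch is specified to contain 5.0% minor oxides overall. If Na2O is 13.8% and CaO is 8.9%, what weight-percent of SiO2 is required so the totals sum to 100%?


Known pieces sum to 100%:
  SiO2 = 100 - (others + Na2O + CaO)
  SiO2 = 100 - (5.0 + 13.8 + 8.9) = 72.3%

72.3%


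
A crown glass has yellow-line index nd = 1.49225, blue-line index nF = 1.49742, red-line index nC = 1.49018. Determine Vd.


Abbe number formula: Vd = (nd - 1) / (nF - nC)
  nd - 1 = 1.49225 - 1 = 0.49225
  nF - nC = 1.49742 - 1.49018 = 0.00724
  Vd = 0.49225 / 0.00724 = 67.99

67.99


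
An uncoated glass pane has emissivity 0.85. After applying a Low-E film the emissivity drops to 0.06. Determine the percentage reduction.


Percentage reduction = (1 - coated/uncoated) * 100
  Ratio = 0.06 / 0.85 = 0.0706
  Reduction = (1 - 0.0706) * 100 = 92.9%

92.9%


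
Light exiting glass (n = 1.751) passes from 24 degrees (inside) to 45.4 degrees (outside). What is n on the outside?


Apply Snell's law: n1 * sin(theta1) = n2 * sin(theta2)
  n2 = n1 * sin(theta1) / sin(theta2)
  sin(24) = 0.406737
  sin(45.4) = 0.712026
  n2 = 1.751 * 0.406737 / 0.712026 = 1.0002

1.0002


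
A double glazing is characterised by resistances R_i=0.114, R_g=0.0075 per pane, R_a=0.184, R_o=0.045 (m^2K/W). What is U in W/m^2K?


Total thermal resistance (series):
  R_total = R_in + R_glass + R_air + R_glass + R_out
  R_total = 0.114 + 0.0075 + 0.184 + 0.0075 + 0.045 = 0.358 m^2K/W
U-value = 1 / R_total = 1 / 0.358 = 2.793 W/m^2K

2.793 W/m^2K


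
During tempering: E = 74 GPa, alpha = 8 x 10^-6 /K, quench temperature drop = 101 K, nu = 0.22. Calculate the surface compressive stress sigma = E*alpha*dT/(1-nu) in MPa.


Tempering stress: sigma = E * alpha * dT / (1 - nu)
  E (MPa) = 74 * 1000 = 74000
  Numerator = 74000 * (8 x 10^-6) * 101 = 59.792
  Denominator = 1 - 0.22 = 0.78
  sigma = 59.792 / 0.78 = 76.7 MPa

76.7 MPa


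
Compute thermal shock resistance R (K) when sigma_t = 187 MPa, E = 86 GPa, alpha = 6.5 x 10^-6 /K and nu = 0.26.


Thermal shock resistance: R = sigma * (1 - nu) / (E * alpha)
  Numerator = 187 * (1 - 0.26) = 138.38
  Denominator = 86 * 1000 * (6.5 x 10^-6) = 0.559
  R = 138.38 / 0.559 = 247.5 K

247.5 K


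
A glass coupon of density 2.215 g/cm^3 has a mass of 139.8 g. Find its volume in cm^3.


Rearrange rho = m / V:
  V = m / rho
  V = 139.8 / 2.215 = 63.115 cm^3

63.115 cm^3


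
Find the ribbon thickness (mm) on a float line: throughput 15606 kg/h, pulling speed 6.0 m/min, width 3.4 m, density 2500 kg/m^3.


Ribbon cross-section from mass balance:
  Volume rate = throughput / density = 15606 / 2500 = 6.2424 m^3/h
  thickness = volume rate / (speed * 60 * width), i.e.
  thickness = throughput / (60 * speed * width * density) * 1000
  thickness = 15606 / (60 * 6.0 * 3.4 * 2500) * 1000 = 5.1 mm

5.1 mm


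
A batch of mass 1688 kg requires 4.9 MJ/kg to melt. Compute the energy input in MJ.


Total energy = mass * specific energy
  E = 1688 * 4.9 = 8271.2 MJ

8271.2 MJ


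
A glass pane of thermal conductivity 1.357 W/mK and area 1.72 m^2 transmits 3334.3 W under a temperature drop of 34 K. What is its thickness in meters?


Fourier's law: t = k * A * dT / Q
  t = 1.357 * 1.72 * 34 / 3334.3
  t = 79.35736 / 3334.3 = 0.0238 m

0.0238 m


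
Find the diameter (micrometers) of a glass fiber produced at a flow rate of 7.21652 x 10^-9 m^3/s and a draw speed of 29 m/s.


Cross-sectional area from continuity:
  A = Q / v = 7.21652 x 10^-9 / 29 = 2.488455 x 10^-10 m^2
Diameter from circular cross-section:
  d = sqrt(4A / pi) * 10^6 (m -> um)
  d = sqrt(4 * 2.488455 x 10^-10 / pi) * 10^6 = 17.8 um

17.8 um


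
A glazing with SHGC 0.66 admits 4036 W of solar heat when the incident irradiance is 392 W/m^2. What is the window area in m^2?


Rearrange Q = Area * SHGC * Irradiance:
  Area = Q / (SHGC * Irradiance)
  Area = 4036 / (0.66 * 392) = 15.6 m^2

15.6 m^2


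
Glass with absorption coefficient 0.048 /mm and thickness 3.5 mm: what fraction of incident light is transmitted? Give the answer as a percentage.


Beer-Lambert law: T = exp(-alpha * thickness)
  exponent = -0.048 * 3.5 = -0.168
  T = exp(-0.168) = 0.8454
  Percentage = 0.8454 * 100 = 84.54%

84.54%


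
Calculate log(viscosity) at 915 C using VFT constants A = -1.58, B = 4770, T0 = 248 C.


VFT equation: log(eta) = A + B / (T - T0)
  T - T0 = 915 - 248 = 667
  B / (T - T0) = 4770 / 667 = 7.151
  log(eta) = -1.58 + 7.151 = 5.571

5.571


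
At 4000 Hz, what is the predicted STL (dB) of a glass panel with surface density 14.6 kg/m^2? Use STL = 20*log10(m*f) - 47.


Mass law: STL = 20 * log10(m * f) - 47
  m * f = 14.6 * 4000 = 58400
  log10(58400) = 4.76641
  STL = 20 * 4.76641 - 47 = 95.3282 - 47 = 48.3 dB

48.3 dB


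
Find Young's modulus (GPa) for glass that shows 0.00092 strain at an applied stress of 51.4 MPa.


Young's modulus: E = stress / strain
  E = 51.4 MPa / 0.00092 = 55869.57 MPa
Convert to GPa: 55869.57 / 1000 = 55.87 GPa

55.87 GPa


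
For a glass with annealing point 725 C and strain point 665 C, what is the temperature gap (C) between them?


Gap = T_anneal - T_strain:
  gap = 725 - 665 = 60 C

60 C


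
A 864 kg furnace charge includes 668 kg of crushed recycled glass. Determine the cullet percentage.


Cullet ratio = (cullet mass / total batch mass) * 100
  Ratio = 668 / 864 * 100 = 77.31%

77.31%


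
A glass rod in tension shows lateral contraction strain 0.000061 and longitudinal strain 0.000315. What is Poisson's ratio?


Poisson's ratio: nu = lateral strain / axial strain
  nu = 0.000061 / 0.000315 = 0.1937

0.1937


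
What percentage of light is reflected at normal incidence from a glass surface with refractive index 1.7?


Fresnel reflectance at normal incidence:
  R = ((n - 1)/(n + 1))^2
  (n - 1)/(n + 1) = (1.7 - 1)/(1.7 + 1) = 0.259259
  R = 0.259259^2 = 0.0672152
  R(%) = 0.0672152 * 100 = 6.722%

6.722%
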